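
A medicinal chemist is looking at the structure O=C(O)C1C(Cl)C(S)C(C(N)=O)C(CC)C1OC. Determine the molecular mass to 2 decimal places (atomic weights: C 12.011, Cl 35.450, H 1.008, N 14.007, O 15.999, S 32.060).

295.78 g/mol

First, the molecular formula is C11H18ClNO4S (counting implicit H from valence).
  C: 11 × 12.011 = 132.121
  Cl: 1 × 35.450 = 35.450
  H: 18 × 1.008 = 18.144
  N: 1 × 14.007 = 14.007
  O: 4 × 15.999 = 63.996
  S: 1 × 32.060 = 32.060
Sum: 11×12.011 + 1×35.450 + 18×1.008 + 1×14.007 + 4×15.999 + 1×32.060 = 295.778 → 295.78 g/mol.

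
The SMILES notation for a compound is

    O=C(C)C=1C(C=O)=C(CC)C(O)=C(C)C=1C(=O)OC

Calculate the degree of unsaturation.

7

Molecular formula: C14H16O5.
DoU = (2C + 2 + N − H − X) / 2, where X is the halogen count and O/S are ignored.
    = (2·14 + 2 + 0 − 16 − 0) / 2 = 14 / 2 = 7.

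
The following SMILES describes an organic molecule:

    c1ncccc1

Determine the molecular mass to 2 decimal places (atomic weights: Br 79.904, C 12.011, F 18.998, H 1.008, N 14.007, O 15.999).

79.10 g/mol

First, the molecular formula is C5H5N (counting implicit H from valence).
  C: 5 × 12.011 = 60.055
  H: 5 × 1.008 = 5.040
  N: 1 × 14.007 = 14.007
Sum: 5×12.011 + 5×1.008 + 1×14.007 = 79.102 → 79.10 g/mol.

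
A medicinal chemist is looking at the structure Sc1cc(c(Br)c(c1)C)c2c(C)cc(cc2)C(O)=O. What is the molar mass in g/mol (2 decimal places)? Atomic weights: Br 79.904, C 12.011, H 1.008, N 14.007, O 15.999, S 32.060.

First, the molecular formula is C15H13BrO2S (counting implicit H from valence).
  Br: 1 × 79.904 = 79.904
  C: 15 × 12.011 = 180.165
  H: 13 × 1.008 = 13.104
  O: 2 × 15.999 = 31.998
  S: 1 × 32.060 = 32.060
Sum: 1×79.904 + 15×12.011 + 13×1.008 + 2×15.999 + 1×32.060 = 337.231 → 337.23 g/mol.

337.23 g/mol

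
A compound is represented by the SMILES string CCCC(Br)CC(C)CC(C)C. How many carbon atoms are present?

11

Count every carbon token in the SMILES (each C, including those in ring-closure positions and inside branches).
Carbon count: 11.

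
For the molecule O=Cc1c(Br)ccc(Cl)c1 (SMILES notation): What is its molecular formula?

C7H4BrClO

Walk through each heavy atom and fill implicit hydrogens from standard valence (C 4, N 3, O 2, S 2, halogen 1); for lowercase aromatic atoms, an aromatic c carries 1 H when it has two neighbours and 0 H with three, and aromatic n carries 0 H:
  atom 1: O, bond orders sum to 2 (valence 2) → 0 H
  atom 2: C, bond orders sum to 3 (valence 4) → 1 H
  atom 3: aromatic c, 3 neighbours → 0 H
  atom 4: aromatic c, 3 neighbours → 0 H
  atom 5: Br (halogen, monovalent) → 0 H
  atom 6: aromatic c, 2 neighbours → 1 H
  atom 7: aromatic c, 2 neighbours → 1 H
  atom 8: aromatic c, 3 neighbours → 0 H
  atom 9: Cl (halogen, monovalent) → 0 H
  atom 10: aromatic c, 2 neighbours → 1 H
Totals → C:7, H:4, Br:1, Cl:1, O:1.
In Hill order: C7H4BrClO.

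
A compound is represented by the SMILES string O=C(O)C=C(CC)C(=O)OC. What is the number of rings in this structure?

In SMILES, each pair of matching ring-closure digits denotes one ring-closing bond; the number of such bonds equals the number of independent rings.
Ring-closure bonds here: 0.

0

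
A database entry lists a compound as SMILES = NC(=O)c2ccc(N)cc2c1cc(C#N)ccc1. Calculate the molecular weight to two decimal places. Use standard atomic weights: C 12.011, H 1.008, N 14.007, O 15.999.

237.26 g/mol

First, the molecular formula is C14H11N3O (counting implicit H from valence).
  C: 14 × 12.011 = 168.154
  H: 11 × 1.008 = 11.088
  N: 3 × 14.007 = 42.021
  O: 1 × 15.999 = 15.999
Sum: 14×12.011 + 11×1.008 + 3×14.007 + 1×15.999 = 237.262 → 237.26 g/mol.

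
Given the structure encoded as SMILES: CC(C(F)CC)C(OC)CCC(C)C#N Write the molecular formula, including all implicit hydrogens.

C12H22FNO

Walk through each heavy atom and fill implicit hydrogens from standard valence (C 4, N 3, O 2, S 2, halogen 1):
  atom 1: C, bond orders sum to 1 (valence 4) → 3 H
  atom 2: C, bond orders sum to 3 (valence 4) → 1 H
  atom 3: C, bond orders sum to 3 (valence 4) → 1 H
  atom 4: F (halogen, monovalent) → 0 H
  atom 5: C, bond orders sum to 2 (valence 4) → 2 H
  atom 6: C, bond orders sum to 1 (valence 4) → 3 H
  atom 7: C, bond orders sum to 3 (valence 4) → 1 H
  atom 8: O, bond orders sum to 2 (valence 2) → 0 H
  atom 9: C, bond orders sum to 1 (valence 4) → 3 H
  atom 10: C, bond orders sum to 2 (valence 4) → 2 H
  atom 11: C, bond orders sum to 2 (valence 4) → 2 H
  atom 12: C, bond orders sum to 3 (valence 4) → 1 H
  atom 13: C, bond orders sum to 1 (valence 4) → 3 H
  atom 14: C, bond orders sum to 4 (valence 4) → 0 H
  atom 15: N, bond orders sum to 3 (valence 3) → 0 H
Totals → C:12, H:22, F:1, N:1, O:1.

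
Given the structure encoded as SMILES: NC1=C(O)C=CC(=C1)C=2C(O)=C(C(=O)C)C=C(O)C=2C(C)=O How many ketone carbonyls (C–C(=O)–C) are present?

The ketone motif appears at heavy-atom positions 13, 20 in the SMILES.
Other groups present: 3 hydroxyl, 1 primary amine.
Ketone count: 2.

2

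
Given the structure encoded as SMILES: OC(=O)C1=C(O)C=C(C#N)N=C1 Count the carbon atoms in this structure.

7

Count every carbon token in the SMILES (each C, including those in ring-closure positions and inside branches).
Carbon count: 7.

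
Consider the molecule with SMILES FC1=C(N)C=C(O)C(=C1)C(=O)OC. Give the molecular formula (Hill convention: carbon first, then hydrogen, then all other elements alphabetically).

Walk through each heavy atom and fill implicit hydrogens from standard valence (C 4, N 3, O 2, S 2, halogen 1):
  atom 1: F (halogen, monovalent) → 0 H
  atom 2: C, bond orders sum to 4 (valence 4) → 0 H
  atom 3: C, bond orders sum to 4 (valence 4) → 0 H
  atom 4: N, bond orders sum to 1 (valence 3) → 2 H
  atom 5: C, bond orders sum to 3 (valence 4) → 1 H
  atom 6: C, bond orders sum to 4 (valence 4) → 0 H
  atom 7: O, bond orders sum to 1 (valence 2) → 1 H
  atom 8: C, bond orders sum to 4 (valence 4) → 0 H
  atom 9: C, bond orders sum to 3 (valence 4) → 1 H
  atom 10: C, bond orders sum to 4 (valence 4) → 0 H
  atom 11: O, bond orders sum to 2 (valence 2) → 0 H
  atom 12: O, bond orders sum to 2 (valence 2) → 0 H
  atom 13: C, bond orders sum to 1 (valence 4) → 3 H
Totals → C:8, H:8, F:1, N:1, O:3.
In Hill order: C8H8FNO3.

C8H8FNO3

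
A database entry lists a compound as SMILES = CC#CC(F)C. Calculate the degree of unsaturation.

Molecular formula: C5H7F.
DoU = (2C + 2 + N − H − X) / 2, where X is the halogen count and O/S are ignored.
    = (2·5 + 2 + 0 − 7 − 1) / 2 = 4 / 2 = 2.

2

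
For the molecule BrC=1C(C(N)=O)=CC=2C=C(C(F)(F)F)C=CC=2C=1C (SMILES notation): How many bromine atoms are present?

Scan the SMILES for Br atoms (remember two-letter symbols like Cl and Br are single atoms).
Bromine count: 1.

1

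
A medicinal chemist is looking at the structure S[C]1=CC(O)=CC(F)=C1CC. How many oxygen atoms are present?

1

Scan the SMILES for O atoms (remember two-letter symbols like Cl and Br are single atoms).
Oxygen count: 1.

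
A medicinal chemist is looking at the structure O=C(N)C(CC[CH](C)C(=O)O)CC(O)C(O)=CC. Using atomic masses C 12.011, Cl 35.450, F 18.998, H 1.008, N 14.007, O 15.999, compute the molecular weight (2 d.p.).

259.30 g/mol

First, the molecular formula is C12H21NO5 (counting implicit H from valence).
  C: 12 × 12.011 = 144.132
  H: 21 × 1.008 = 21.168
  N: 1 × 14.007 = 14.007
  O: 5 × 15.999 = 79.995
Sum: 12×12.011 + 21×1.008 + 1×14.007 + 5×15.999 = 259.302 → 259.30 g/mol.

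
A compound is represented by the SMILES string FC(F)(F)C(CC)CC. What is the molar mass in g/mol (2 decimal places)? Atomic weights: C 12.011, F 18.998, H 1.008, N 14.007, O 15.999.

140.15 g/mol

First, the molecular formula is C6H11F3 (counting implicit H from valence).
  C: 6 × 12.011 = 72.066
  F: 3 × 18.998 = 56.994
  H: 11 × 1.008 = 11.088
Sum: 6×12.011 + 3×18.998 + 11×1.008 = 140.148 → 140.15 g/mol.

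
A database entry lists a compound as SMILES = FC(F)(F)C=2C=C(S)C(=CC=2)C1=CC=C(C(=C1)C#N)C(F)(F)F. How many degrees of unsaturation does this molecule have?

10

Degree of unsaturation = (number of rings) + (number of π bonds).
Ring closures in the SMILES: 2.
π bonds: 6 double bonds (each 1 DoU), 1 triple bond (each 2 DoU) → 8 DoU from unsaturation.
Total DoU = 2 + 8 = 10.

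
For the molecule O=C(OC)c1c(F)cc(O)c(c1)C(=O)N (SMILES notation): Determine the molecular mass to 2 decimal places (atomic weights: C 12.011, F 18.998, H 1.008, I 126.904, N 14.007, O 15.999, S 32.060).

213.16 g/mol

First, the molecular formula is C9H8FNO4 (counting implicit H from valence).
  C: 9 × 12.011 = 108.099
  F: 1 × 18.998 = 18.998
  H: 8 × 1.008 = 8.064
  N: 1 × 14.007 = 14.007
  O: 4 × 15.999 = 63.996
Sum: 9×12.011 + 1×18.998 + 8×1.008 + 1×14.007 + 4×15.999 = 213.164 → 213.16 g/mol.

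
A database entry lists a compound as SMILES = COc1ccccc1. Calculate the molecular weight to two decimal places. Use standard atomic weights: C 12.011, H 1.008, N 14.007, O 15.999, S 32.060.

108.14 g/mol

First, the molecular formula is C7H8O (counting implicit H from valence).
  C: 7 × 12.011 = 84.077
  H: 8 × 1.008 = 8.064
  O: 1 × 15.999 = 15.999
Sum: 7×12.011 + 8×1.008 + 1×15.999 = 108.140 → 108.14 g/mol.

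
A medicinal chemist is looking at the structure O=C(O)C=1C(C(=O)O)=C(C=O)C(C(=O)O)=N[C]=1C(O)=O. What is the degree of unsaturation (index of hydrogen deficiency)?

9

Molecular formula: C10H5NO9.
DoU = (2C + 2 + N − H − X) / 2, where X is the halogen count and O/S are ignored.
    = (2·10 + 2 + 1 − 5 − 0) / 2 = 18 / 2 = 9.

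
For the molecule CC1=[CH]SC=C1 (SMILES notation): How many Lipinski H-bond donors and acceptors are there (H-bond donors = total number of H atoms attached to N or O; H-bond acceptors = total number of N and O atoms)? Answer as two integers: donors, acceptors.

Donors: find every N or O and count the H atoms it carries.
  (no N or O atoms present)
Lipinski HBD = 0.
Acceptors: N atoms = 0, O atoms = 0 → HBA = 0.

0, 0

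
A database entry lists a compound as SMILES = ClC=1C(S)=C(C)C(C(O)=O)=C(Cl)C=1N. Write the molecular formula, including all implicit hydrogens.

C8H7Cl2NO2S

Walk through each heavy atom and fill implicit hydrogens from standard valence (C 4, N 3, O 2, S 2, halogen 1):
  atom 1: Cl (halogen, monovalent) → 0 H
  atom 2: C, bond orders sum to 4 (valence 4) → 0 H
  atom 3: C, bond orders sum to 4 (valence 4) → 0 H
  atom 4: S, bond orders sum to 1 (valence 2) → 1 H
  atom 5: C, bond orders sum to 4 (valence 4) → 0 H
  atom 6: C, bond orders sum to 1 (valence 4) → 3 H
  atom 7: C, bond orders sum to 4 (valence 4) → 0 H
  atom 8: C, bond orders sum to 4 (valence 4) → 0 H
  atom 9: O, bond orders sum to 1 (valence 2) → 1 H
  atom 10: O, bond orders sum to 2 (valence 2) → 0 H
  atom 11: C, bond orders sum to 4 (valence 4) → 0 H
  atom 12: Cl (halogen, monovalent) → 0 H
  atom 13: C, bond orders sum to 4 (valence 4) → 0 H
  atom 14: N, bond orders sum to 1 (valence 3) → 2 H
Totals → C:8, H:7, Cl:2, N:1, O:2, S:1.
In Hill order: C8H7Cl2NO2S.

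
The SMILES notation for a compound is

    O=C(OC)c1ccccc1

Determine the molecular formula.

C8H8O2

Walk through each heavy atom and fill implicit hydrogens from standard valence (C 4, N 3, O 2, S 2, halogen 1); for lowercase aromatic atoms, an aromatic c carries 1 H when it has two neighbours and 0 H with three, and aromatic n carries 0 H:
  atom 1: O, bond orders sum to 2 (valence 2) → 0 H
  atom 2: C, bond orders sum to 4 (valence 4) → 0 H
  atom 3: O, bond orders sum to 2 (valence 2) → 0 H
  atom 4: C, bond orders sum to 1 (valence 4) → 3 H
  atom 5: aromatic c, 3 neighbours → 0 H
  atom 6: aromatic c, 2 neighbours → 1 H
  atom 7: aromatic c, 2 neighbours → 1 H
  atom 8: aromatic c, 2 neighbours → 1 H
  atom 9: aromatic c, 2 neighbours → 1 H
  atom 10: aromatic c, 2 neighbours → 1 H
Totals → C:8, H:8, O:2.
In Hill order: C8H8O2.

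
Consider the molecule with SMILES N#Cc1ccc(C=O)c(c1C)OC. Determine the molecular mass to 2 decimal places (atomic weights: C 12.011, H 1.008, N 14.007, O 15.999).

175.19 g/mol

First, the molecular formula is C10H9NO2 (counting implicit H from valence).
  C: 10 × 12.011 = 120.110
  H: 9 × 1.008 = 9.072
  N: 1 × 14.007 = 14.007
  O: 2 × 15.999 = 31.998
Sum: 10×12.011 + 9×1.008 + 1×14.007 + 2×15.999 = 175.187 → 175.19 g/mol.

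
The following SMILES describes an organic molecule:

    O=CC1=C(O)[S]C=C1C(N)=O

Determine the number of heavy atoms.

11

Every atom symbol written in the SMILES (organic subset) is one heavy atom; implicit H are not written.
Heavy atoms by element → C:6, N:1, O:3, S:1.
Total: 11.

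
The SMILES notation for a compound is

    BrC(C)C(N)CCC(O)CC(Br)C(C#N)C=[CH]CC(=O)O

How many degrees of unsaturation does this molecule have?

4

Molecular formula: C14H22Br2N2O3.
DoU = (2C + 2 + N − H − X) / 2, where X is the halogen count and O/S are ignored.
    = (2·14 + 2 + 2 − 22 − 2) / 2 = 8 / 2 = 4.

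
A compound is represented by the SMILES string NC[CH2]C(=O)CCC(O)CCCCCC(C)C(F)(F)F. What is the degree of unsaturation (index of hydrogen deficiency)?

Molecular formula: C14H26F3NO2.
DoU = (2C + 2 + N − H − X) / 2, where X is the halogen count and O/S are ignored.
    = (2·14 + 2 + 1 − 26 − 3) / 2 = 2 / 2 = 1.

1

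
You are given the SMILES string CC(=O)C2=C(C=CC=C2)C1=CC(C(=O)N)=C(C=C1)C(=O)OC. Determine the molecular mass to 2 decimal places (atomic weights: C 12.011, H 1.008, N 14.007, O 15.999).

297.31 g/mol

First, the molecular formula is C17H15NO4 (counting implicit H from valence).
  C: 17 × 12.011 = 204.187
  H: 15 × 1.008 = 15.120
  N: 1 × 14.007 = 14.007
  O: 4 × 15.999 = 63.996
Sum: 17×12.011 + 15×1.008 + 1×14.007 + 4×15.999 = 297.310 → 297.31 g/mol.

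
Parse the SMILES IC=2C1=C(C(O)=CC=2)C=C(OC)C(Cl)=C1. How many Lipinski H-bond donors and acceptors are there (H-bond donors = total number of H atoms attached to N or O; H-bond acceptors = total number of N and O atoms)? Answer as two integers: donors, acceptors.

1, 2

Donors: find every N or O and count the H atoms it carries.
  atom 6 (O): bond orders sum to 1 → 1 H
  atom 11 (O): bond orders sum to 2 → 0 H
Lipinski HBD = 1.
Acceptors: N atoms = 0, O atoms = 2 → HBA = 2.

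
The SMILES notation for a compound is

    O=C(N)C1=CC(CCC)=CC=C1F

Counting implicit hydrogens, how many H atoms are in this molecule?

Walk through each heavy atom and fill implicit hydrogens from standard valence (C 4, N 3, O 2, S 2, halogen 1):
  atom 1: O, bond orders sum to 2 (valence 2) → 0 H
  atom 2: C, bond orders sum to 4 (valence 4) → 0 H
  atom 3: N, bond orders sum to 1 (valence 3) → 2 H
  atom 4: C, bond orders sum to 4 (valence 4) → 0 H
  atom 5: C, bond orders sum to 3 (valence 4) → 1 H
  atom 6: C, bond orders sum to 4 (valence 4) → 0 H
  atom 7: C, bond orders sum to 2 (valence 4) → 2 H
  atom 8: C, bond orders sum to 2 (valence 4) → 2 H
  atom 9: C, bond orders sum to 1 (valence 4) → 3 H
  atom 10: C, bond orders sum to 3 (valence 4) → 1 H
  atom 11: C, bond orders sum to 3 (valence 4) → 1 H
  atom 12: C, bond orders sum to 4 (valence 4) → 0 H
  atom 13: F (halogen, monovalent) → 0 H
Total hydrogens: 12.

12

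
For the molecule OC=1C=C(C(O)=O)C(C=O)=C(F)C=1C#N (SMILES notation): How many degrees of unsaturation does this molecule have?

Degree of unsaturation = (number of rings) + (number of π bonds).
Ring closures in the SMILES: 1.
π bonds: 5 double bonds (each 1 DoU), 1 triple bond (each 2 DoU) → 7 DoU from unsaturation.
Total DoU = 1 + 7 = 8.

8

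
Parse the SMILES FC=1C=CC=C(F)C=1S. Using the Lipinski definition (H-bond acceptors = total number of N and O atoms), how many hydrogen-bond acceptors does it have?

0

N atoms: 0; O atoms: 0.
Lipinski HBA = 0 + 0 = 0.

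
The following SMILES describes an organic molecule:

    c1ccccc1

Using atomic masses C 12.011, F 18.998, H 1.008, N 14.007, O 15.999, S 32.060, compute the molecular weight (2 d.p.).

First, the molecular formula is C6H6 (counting implicit H from valence).
  C: 6 × 12.011 = 72.066
  H: 6 × 1.008 = 6.048
Sum: 6×12.011 + 6×1.008 = 78.114 → 78.11 g/mol.

78.11 g/mol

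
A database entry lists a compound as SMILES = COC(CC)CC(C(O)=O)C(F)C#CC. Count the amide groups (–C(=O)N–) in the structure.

0

Scan the SMILES for the amide motif — none present.
Groups that are present: 1 alkyne, 1 carboxylic acid, 1 ether.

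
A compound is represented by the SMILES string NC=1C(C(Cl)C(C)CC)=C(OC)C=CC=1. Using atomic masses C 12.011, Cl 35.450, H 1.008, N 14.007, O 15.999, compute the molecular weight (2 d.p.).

First, the molecular formula is C12H18ClNO (counting implicit H from valence).
  C: 12 × 12.011 = 144.132
  Cl: 1 × 35.450 = 35.450
  H: 18 × 1.008 = 18.144
  N: 1 × 14.007 = 14.007
  O: 1 × 15.999 = 15.999
Sum: 12×12.011 + 1×35.450 + 18×1.008 + 1×14.007 + 1×15.999 = 227.732 → 227.73 g/mol.

227.73 g/mol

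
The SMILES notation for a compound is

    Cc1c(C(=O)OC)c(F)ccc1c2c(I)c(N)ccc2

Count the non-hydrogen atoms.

20

Every atom symbol written in the SMILES (organic subset) is one heavy atom; implicit H are not written.
Heavy atoms by element → C:15, F:1, I:1, N:1, O:2.
Total: 20.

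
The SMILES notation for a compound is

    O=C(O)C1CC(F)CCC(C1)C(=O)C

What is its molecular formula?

C10H15FO3

Walk through each heavy atom and fill implicit hydrogens from standard valence (C 4, N 3, O 2, S 2, halogen 1):
  atom 1: O, bond orders sum to 2 (valence 2) → 0 H
  atom 2: C, bond orders sum to 4 (valence 4) → 0 H
  atom 3: O, bond orders sum to 1 (valence 2) → 1 H
  atom 4: C, bond orders sum to 3 (valence 4) → 1 H
  atom 5: C, bond orders sum to 2 (valence 4) → 2 H
  atom 6: C, bond orders sum to 3 (valence 4) → 1 H
  atom 7: F (halogen, monovalent) → 0 H
  atom 8: C, bond orders sum to 2 (valence 4) → 2 H
  atom 9: C, bond orders sum to 2 (valence 4) → 2 H
  atom 10: C, bond orders sum to 3 (valence 4) → 1 H
  atom 11: C, bond orders sum to 2 (valence 4) → 2 H
  atom 12: C, bond orders sum to 4 (valence 4) → 0 H
  atom 13: O, bond orders sum to 2 (valence 2) → 0 H
  atom 14: C, bond orders sum to 1 (valence 4) → 3 H
Totals → C:10, H:15, F:1, O:3.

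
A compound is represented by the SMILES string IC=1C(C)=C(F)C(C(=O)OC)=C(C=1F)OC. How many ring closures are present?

1

In SMILES, each pair of matching ring-closure digits denotes one ring-closing bond; the number of such bonds equals the number of independent rings.
Ring-closure bonds here: 1.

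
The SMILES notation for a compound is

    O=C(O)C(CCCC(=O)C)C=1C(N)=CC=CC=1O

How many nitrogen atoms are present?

Scan the SMILES for N atoms (remember two-letter symbols like Cl and Br are single atoms).
Nitrogen count: 1.

1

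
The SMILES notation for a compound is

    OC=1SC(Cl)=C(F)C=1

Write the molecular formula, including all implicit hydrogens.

C4H2ClFOS

Walk through each heavy atom and fill implicit hydrogens from standard valence (C 4, N 3, O 2, S 2, halogen 1):
  atom 1: O, bond orders sum to 1 (valence 2) → 1 H
  atom 2: C, bond orders sum to 4 (valence 4) → 0 H
  atom 3: S, bond orders sum to 2 (valence 2) → 0 H
  atom 4: C, bond orders sum to 4 (valence 4) → 0 H
  atom 5: Cl (halogen, monovalent) → 0 H
  atom 6: C, bond orders sum to 4 (valence 4) → 0 H
  atom 7: F (halogen, monovalent) → 0 H
  atom 8: C, bond orders sum to 3 (valence 4) → 1 H
Totals → C:4, H:2, Cl:1, F:1, O:1, S:1.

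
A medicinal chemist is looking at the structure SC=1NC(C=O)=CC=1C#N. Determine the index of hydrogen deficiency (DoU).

6

Molecular formula: C6H4N2OS.
DoU = (2C + 2 + N − H − X) / 2, where X is the halogen count and O/S are ignored.
    = (2·6 + 2 + 2 − 4 − 0) / 2 = 12 / 2 = 6.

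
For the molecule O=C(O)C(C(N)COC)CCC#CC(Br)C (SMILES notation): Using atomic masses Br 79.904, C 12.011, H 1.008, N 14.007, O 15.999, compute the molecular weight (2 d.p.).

First, the molecular formula is C11H18BrNO3 (counting implicit H from valence).
  Br: 1 × 79.904 = 79.904
  C: 11 × 12.011 = 132.121
  H: 18 × 1.008 = 18.144
  N: 1 × 14.007 = 14.007
  O: 3 × 15.999 = 47.997
Sum: 1×79.904 + 11×12.011 + 18×1.008 + 1×14.007 + 3×15.999 = 292.173 → 292.17 g/mol.

292.17 g/mol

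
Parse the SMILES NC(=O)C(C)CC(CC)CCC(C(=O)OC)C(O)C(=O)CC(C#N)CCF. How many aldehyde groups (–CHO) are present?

Scan the SMILES for the aldehyde motif — none present.
Groups that are present: 1 amide, 1 ester, 1 hydroxyl, 1 ketone, 1 nitrile.

0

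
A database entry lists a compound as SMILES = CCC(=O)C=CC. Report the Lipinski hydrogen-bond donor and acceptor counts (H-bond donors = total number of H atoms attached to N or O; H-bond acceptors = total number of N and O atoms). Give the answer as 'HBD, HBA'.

0, 1

Donors: find every N or O and count the H atoms it carries.
  atom 4 (O): bond orders sum to 2 → 0 H
Lipinski HBD = 0.
Acceptors: N atoms = 0, O atoms = 1 → HBA = 1.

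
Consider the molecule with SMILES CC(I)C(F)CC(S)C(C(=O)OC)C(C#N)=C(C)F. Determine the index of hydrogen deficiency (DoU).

4

Degree of unsaturation = (number of rings) + (number of π bonds).
Ring closures in the SMILES: 0.
π bonds: 2 double bonds (each 1 DoU), 1 triple bond (each 2 DoU) → 4 DoU from unsaturation.
Total DoU = 0 + 4 = 4.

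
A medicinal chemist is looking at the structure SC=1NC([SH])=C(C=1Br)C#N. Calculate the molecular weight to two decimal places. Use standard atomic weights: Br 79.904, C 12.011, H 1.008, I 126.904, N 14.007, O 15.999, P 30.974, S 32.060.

235.12 g/mol

First, the molecular formula is C5H3BrN2S2 (counting implicit H from valence).
  Br: 1 × 79.904 = 79.904
  C: 5 × 12.011 = 60.055
  H: 3 × 1.008 = 3.024
  N: 2 × 14.007 = 28.014
  S: 2 × 32.060 = 64.120
Sum: 1×79.904 + 5×12.011 + 3×1.008 + 2×14.007 + 2×32.060 = 235.117 → 235.12 g/mol.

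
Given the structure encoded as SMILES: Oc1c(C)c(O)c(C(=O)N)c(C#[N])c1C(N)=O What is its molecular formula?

Walk through each heavy atom and fill implicit hydrogens from standard valence (C 4, N 3, O 2, S 2, halogen 1); for lowercase aromatic atoms, an aromatic c carries 1 H when it has two neighbours and 0 H with three, and aromatic n carries 0 H:
  atom 1: O, bond orders sum to 1 (valence 2) → 1 H
  atom 2: aromatic c, 3 neighbours → 0 H
  atom 3: aromatic c, 3 neighbours → 0 H
  atom 4: C, bond orders sum to 1 (valence 4) → 3 H
  atom 5: aromatic c, 3 neighbours → 0 H
  atom 6: O, bond orders sum to 1 (valence 2) → 1 H
  atom 7: aromatic c, 3 neighbours → 0 H
  atom 8: C, bond orders sum to 4 (valence 4) → 0 H
  atom 9: O, bond orders sum to 2 (valence 2) → 0 H
  atom 10: N, bond orders sum to 1 (valence 3) → 2 H
  atom 11: aromatic c, 3 neighbours → 0 H
  atom 12: C, bond orders sum to 4 (valence 4) → 0 H
  atom 13: N with explicit H count 0
  atom 14: aromatic c, 3 neighbours → 0 H
  atom 15: C, bond orders sum to 4 (valence 4) → 0 H
  atom 16: N, bond orders sum to 1 (valence 3) → 2 H
  atom 17: O, bond orders sum to 2 (valence 2) → 0 H
Totals → C:10, H:9, N:3, O:4.

C10H9N3O4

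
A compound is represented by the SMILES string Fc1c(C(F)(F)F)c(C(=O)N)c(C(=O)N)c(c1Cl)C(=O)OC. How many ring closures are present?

1

In SMILES, each pair of matching ring-closure digits denotes one ring-closing bond; the number of such bonds equals the number of independent rings.
Ring-closure bonds here: 1.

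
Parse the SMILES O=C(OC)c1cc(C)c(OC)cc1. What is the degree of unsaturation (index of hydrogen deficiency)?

5

Molecular formula: C10H12O3.
DoU = (2C + 2 + N − H − X) / 2, where X is the halogen count and O/S are ignored.
    = (2·10 + 2 + 0 − 12 − 0) / 2 = 10 / 2 = 5.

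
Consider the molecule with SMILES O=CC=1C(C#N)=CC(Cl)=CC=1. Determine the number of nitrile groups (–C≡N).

1

The nitrile motif appears at heavy-atom position 5 in the SMILES.
Other groups present: 1 aldehyde.
Nitrile count: 1.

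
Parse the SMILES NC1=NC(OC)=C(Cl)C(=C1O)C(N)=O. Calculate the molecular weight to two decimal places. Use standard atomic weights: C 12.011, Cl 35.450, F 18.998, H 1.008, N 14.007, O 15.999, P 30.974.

217.61 g/mol

First, the molecular formula is C7H8ClN3O3 (counting implicit H from valence).
  C: 7 × 12.011 = 84.077
  Cl: 1 × 35.450 = 35.450
  H: 8 × 1.008 = 8.064
  N: 3 × 14.007 = 42.021
  O: 3 × 15.999 = 47.997
Sum: 7×12.011 + 1×35.450 + 8×1.008 + 3×14.007 + 3×15.999 = 217.609 → 217.61 g/mol.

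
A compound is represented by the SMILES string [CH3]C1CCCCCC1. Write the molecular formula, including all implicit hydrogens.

C8H16

Walk through each heavy atom and fill implicit hydrogens from standard valence (C 4, N 3, O 2, S 2, halogen 1):
  atom 1: C with explicit H count 3
  atom 2: C, bond orders sum to 3 (valence 4) → 1 H
  atom 3: C, bond orders sum to 2 (valence 4) → 2 H
  atom 4: C, bond orders sum to 2 (valence 4) → 2 H
  atom 5: C, bond orders sum to 2 (valence 4) → 2 H
  atom 6: C, bond orders sum to 2 (valence 4) → 2 H
  atom 7: C, bond orders sum to 2 (valence 4) → 2 H
  atom 8: C, bond orders sum to 2 (valence 4) → 2 H
Totals → C:8, H:16.
In Hill order: C8H16.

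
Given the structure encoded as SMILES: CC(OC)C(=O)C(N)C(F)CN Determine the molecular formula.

Walk through each heavy atom and fill implicit hydrogens from standard valence (C 4, N 3, O 2, S 2, halogen 1):
  atom 1: C, bond orders sum to 1 (valence 4) → 3 H
  atom 2: C, bond orders sum to 3 (valence 4) → 1 H
  atom 3: O, bond orders sum to 2 (valence 2) → 0 H
  atom 4: C, bond orders sum to 1 (valence 4) → 3 H
  atom 5: C, bond orders sum to 4 (valence 4) → 0 H
  atom 6: O, bond orders sum to 2 (valence 2) → 0 H
  atom 7: C, bond orders sum to 3 (valence 4) → 1 H
  atom 8: N, bond orders sum to 1 (valence 3) → 2 H
  atom 9: C, bond orders sum to 3 (valence 4) → 1 H
  atom 10: F (halogen, monovalent) → 0 H
  atom 11: C, bond orders sum to 2 (valence 4) → 2 H
  atom 12: N, bond orders sum to 1 (valence 3) → 2 H
Totals → C:7, H:15, F:1, N:2, O:2.

C7H15FN2O2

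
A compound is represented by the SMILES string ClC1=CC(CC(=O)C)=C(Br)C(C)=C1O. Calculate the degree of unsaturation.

5

Degree of unsaturation = (number of rings) + (number of π bonds).
Ring closures in the SMILES: 1.
π bonds: 4 double bonds (each 1 DoU) → 4 DoU from unsaturation.
Total DoU = 1 + 4 = 5.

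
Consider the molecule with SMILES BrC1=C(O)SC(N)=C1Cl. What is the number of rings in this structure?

In SMILES, each pair of matching ring-closure digits denotes one ring-closing bond; the number of such bonds equals the number of independent rings.
Ring-closure bonds here: 1.

1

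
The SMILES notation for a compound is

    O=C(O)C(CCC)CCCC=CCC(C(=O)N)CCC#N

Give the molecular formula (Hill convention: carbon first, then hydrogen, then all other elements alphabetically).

C16H26N2O3

Walk through each heavy atom and fill implicit hydrogens from standard valence (C 4, N 3, O 2, S 2, halogen 1):
  atom 1: O, bond orders sum to 2 (valence 2) → 0 H
  atom 2: C, bond orders sum to 4 (valence 4) → 0 H
  atom 3: O, bond orders sum to 1 (valence 2) → 1 H
  atom 4: C, bond orders sum to 3 (valence 4) → 1 H
  atom 5: C, bond orders sum to 2 (valence 4) → 2 H
  atom 6: C, bond orders sum to 2 (valence 4) → 2 H
  atom 7: C, bond orders sum to 1 (valence 4) → 3 H
  atom 8: C, bond orders sum to 2 (valence 4) → 2 H
  atom 9: C, bond orders sum to 2 (valence 4) → 2 H
  atom 10: C, bond orders sum to 2 (valence 4) → 2 H
  atom 11: C, bond orders sum to 3 (valence 4) → 1 H
  atom 12: C, bond orders sum to 3 (valence 4) → 1 H
  atom 13: C, bond orders sum to 2 (valence 4) → 2 H
  atom 14: C, bond orders sum to 3 (valence 4) → 1 H
  atom 15: C, bond orders sum to 4 (valence 4) → 0 H
  atom 16: O, bond orders sum to 2 (valence 2) → 0 H
  atom 17: N, bond orders sum to 1 (valence 3) → 2 H
  atom 18: C, bond orders sum to 2 (valence 4) → 2 H
  atom 19: C, bond orders sum to 2 (valence 4) → 2 H
  atom 20: C, bond orders sum to 4 (valence 4) → 0 H
  atom 21: N, bond orders sum to 3 (valence 3) → 0 H
Totals → C:16, H:26, N:2, O:3.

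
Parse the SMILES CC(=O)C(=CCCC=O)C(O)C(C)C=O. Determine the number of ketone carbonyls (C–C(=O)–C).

The ketone motif appears at heavy-atom position 2 in the SMILES.
Other groups present: 2 aldehyde, 1 alkene, 1 hydroxyl.
Ketone count: 1.

1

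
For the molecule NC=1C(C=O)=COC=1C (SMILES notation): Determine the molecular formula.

C6H7NO2

Walk through each heavy atom and fill implicit hydrogens from standard valence (C 4, N 3, O 2, S 2, halogen 1):
  atom 1: N, bond orders sum to 1 (valence 3) → 2 H
  atom 2: C, bond orders sum to 4 (valence 4) → 0 H
  atom 3: C, bond orders sum to 4 (valence 4) → 0 H
  atom 4: C, bond orders sum to 3 (valence 4) → 1 H
  atom 5: O, bond orders sum to 2 (valence 2) → 0 H
  atom 6: C, bond orders sum to 3 (valence 4) → 1 H
  atom 7: O, bond orders sum to 2 (valence 2) → 0 H
  atom 8: C, bond orders sum to 4 (valence 4) → 0 H
  atom 9: C, bond orders sum to 1 (valence 4) → 3 H
Totals → C:6, H:7, N:1, O:2.
In Hill order: C6H7NO2.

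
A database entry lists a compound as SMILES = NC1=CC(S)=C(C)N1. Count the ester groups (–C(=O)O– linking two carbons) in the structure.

Scan the SMILES for the ester motif — none present.
Groups that are present: 1 primary amine, 1 thiol.

0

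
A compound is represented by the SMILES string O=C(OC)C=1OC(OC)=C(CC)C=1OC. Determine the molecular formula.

C10H14O5

Walk through each heavy atom and fill implicit hydrogens from standard valence (C 4, N 3, O 2, S 2, halogen 1):
  atom 1: O, bond orders sum to 2 (valence 2) → 0 H
  atom 2: C, bond orders sum to 4 (valence 4) → 0 H
  atom 3: O, bond orders sum to 2 (valence 2) → 0 H
  atom 4: C, bond orders sum to 1 (valence 4) → 3 H
  atom 5: C, bond orders sum to 4 (valence 4) → 0 H
  atom 6: O, bond orders sum to 2 (valence 2) → 0 H
  atom 7: C, bond orders sum to 4 (valence 4) → 0 H
  atom 8: O, bond orders sum to 2 (valence 2) → 0 H
  atom 9: C, bond orders sum to 1 (valence 4) → 3 H
  atom 10: C, bond orders sum to 4 (valence 4) → 0 H
  atom 11: C, bond orders sum to 2 (valence 4) → 2 H
  atom 12: C, bond orders sum to 1 (valence 4) → 3 H
  atom 13: C, bond orders sum to 4 (valence 4) → 0 H
  atom 14: O, bond orders sum to 2 (valence 2) → 0 H
  atom 15: C, bond orders sum to 1 (valence 4) → 3 H
Totals → C:10, H:14, O:5.
In Hill order: C10H14O5.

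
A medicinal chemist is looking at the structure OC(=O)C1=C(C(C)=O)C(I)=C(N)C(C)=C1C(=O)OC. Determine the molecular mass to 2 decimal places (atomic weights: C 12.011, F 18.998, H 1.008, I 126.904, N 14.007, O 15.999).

377.13 g/mol

First, the molecular formula is C12H12INO5 (counting implicit H from valence).
  C: 12 × 12.011 = 144.132
  H: 12 × 1.008 = 12.096
  I: 1 × 126.904 = 126.904
  N: 1 × 14.007 = 14.007
  O: 5 × 15.999 = 79.995
Sum: 12×12.011 + 12×1.008 + 1×126.904 + 1×14.007 + 5×15.999 = 377.134 → 377.13 g/mol.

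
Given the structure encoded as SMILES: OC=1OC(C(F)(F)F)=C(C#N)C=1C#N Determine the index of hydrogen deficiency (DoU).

Molecular formula: C7HF3N2O2.
DoU = (2C + 2 + N − H − X) / 2, where X is the halogen count and O/S are ignored.
    = (2·7 + 2 + 2 − 1 − 3) / 2 = 14 / 2 = 7.

7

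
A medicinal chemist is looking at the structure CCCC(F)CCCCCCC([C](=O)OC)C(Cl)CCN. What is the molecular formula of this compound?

Walk through each heavy atom and fill implicit hydrogens from standard valence (C 4, N 3, O 2, S 2, halogen 1):
  atom 1: C, bond orders sum to 1 (valence 4) → 3 H
  atom 2: C, bond orders sum to 2 (valence 4) → 2 H
  atom 3: C, bond orders sum to 2 (valence 4) → 2 H
  atom 4: C, bond orders sum to 3 (valence 4) → 1 H
  atom 5: F (halogen, monovalent) → 0 H
  atom 6: C, bond orders sum to 2 (valence 4) → 2 H
  atom 7: C, bond orders sum to 2 (valence 4) → 2 H
  atom 8: C, bond orders sum to 2 (valence 4) → 2 H
  atom 9: C, bond orders sum to 2 (valence 4) → 2 H
  atom 10: C, bond orders sum to 2 (valence 4) → 2 H
  atom 11: C, bond orders sum to 2 (valence 4) → 2 H
  atom 12: C, bond orders sum to 3 (valence 4) → 1 H
  atom 13: C with explicit H count 0
  atom 14: O, bond orders sum to 2 (valence 2) → 0 H
  atom 15: O, bond orders sum to 2 (valence 2) → 0 H
  atom 16: C, bond orders sum to 1 (valence 4) → 3 H
  atom 17: C, bond orders sum to 3 (valence 4) → 1 H
  atom 18: Cl (halogen, monovalent) → 0 H
  atom 19: C, bond orders sum to 2 (valence 4) → 2 H
  atom 20: C, bond orders sum to 2 (valence 4) → 2 H
  atom 21: N, bond orders sum to 1 (valence 3) → 2 H
Totals → C:16, H:31, Cl:1, F:1, N:1, O:2.
In Hill order: C16H31ClFNO2.

C16H31ClFNO2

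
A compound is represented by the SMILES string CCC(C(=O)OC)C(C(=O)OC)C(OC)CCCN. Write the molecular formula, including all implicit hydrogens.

C13H25NO5

Walk through each heavy atom and fill implicit hydrogens from standard valence (C 4, N 3, O 2, S 2, halogen 1):
  atom 1: C, bond orders sum to 1 (valence 4) → 3 H
  atom 2: C, bond orders sum to 2 (valence 4) → 2 H
  atom 3: C, bond orders sum to 3 (valence 4) → 1 H
  atom 4: C, bond orders sum to 4 (valence 4) → 0 H
  atom 5: O, bond orders sum to 2 (valence 2) → 0 H
  atom 6: O, bond orders sum to 2 (valence 2) → 0 H
  atom 7: C, bond orders sum to 1 (valence 4) → 3 H
  atom 8: C, bond orders sum to 3 (valence 4) → 1 H
  atom 9: C, bond orders sum to 4 (valence 4) → 0 H
  atom 10: O, bond orders sum to 2 (valence 2) → 0 H
  atom 11: O, bond orders sum to 2 (valence 2) → 0 H
  atom 12: C, bond orders sum to 1 (valence 4) → 3 H
  atom 13: C, bond orders sum to 3 (valence 4) → 1 H
  atom 14: O, bond orders sum to 2 (valence 2) → 0 H
  atom 15: C, bond orders sum to 1 (valence 4) → 3 H
  atom 16: C, bond orders sum to 2 (valence 4) → 2 H
  atom 17: C, bond orders sum to 2 (valence 4) → 2 H
  atom 18: C, bond orders sum to 2 (valence 4) → 2 H
  atom 19: N, bond orders sum to 1 (valence 3) → 2 H
Totals → C:13, H:25, N:1, O:5.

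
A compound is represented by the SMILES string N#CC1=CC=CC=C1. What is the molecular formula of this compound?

C7H5N

Walk through each heavy atom and fill implicit hydrogens from standard valence (C 4, N 3, O 2, S 2, halogen 1):
  atom 1: N, bond orders sum to 3 (valence 3) → 0 H
  atom 2: C, bond orders sum to 4 (valence 4) → 0 H
  atom 3: C, bond orders sum to 4 (valence 4) → 0 H
  atom 4: C, bond orders sum to 3 (valence 4) → 1 H
  atom 5: C, bond orders sum to 3 (valence 4) → 1 H
  atom 6: C, bond orders sum to 3 (valence 4) → 1 H
  atom 7: C, bond orders sum to 3 (valence 4) → 1 H
  atom 8: C, bond orders sum to 3 (valence 4) → 1 H
Totals → C:7, H:5, N:1.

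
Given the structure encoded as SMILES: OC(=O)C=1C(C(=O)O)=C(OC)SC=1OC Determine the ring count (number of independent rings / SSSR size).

In SMILES, each pair of matching ring-closure digits denotes one ring-closing bond; the number of such bonds equals the number of independent rings.
Ring-closure bonds here: 1.

1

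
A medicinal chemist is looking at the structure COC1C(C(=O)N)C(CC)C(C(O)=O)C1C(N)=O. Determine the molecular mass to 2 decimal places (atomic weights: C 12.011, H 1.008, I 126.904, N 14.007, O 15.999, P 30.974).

258.27 g/mol

First, the molecular formula is C11H18N2O5 (counting implicit H from valence).
  C: 11 × 12.011 = 132.121
  H: 18 × 1.008 = 18.144
  N: 2 × 14.007 = 28.014
  O: 5 × 15.999 = 79.995
Sum: 11×12.011 + 18×1.008 + 2×14.007 + 5×15.999 = 258.274 → 258.27 g/mol.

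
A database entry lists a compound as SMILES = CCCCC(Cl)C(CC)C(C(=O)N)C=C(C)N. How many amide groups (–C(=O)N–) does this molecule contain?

The amide motif appears at heavy-atom position 11 in the SMILES.
Other groups present: 1 alkene, 1 primary amine.
Amide count: 1.

1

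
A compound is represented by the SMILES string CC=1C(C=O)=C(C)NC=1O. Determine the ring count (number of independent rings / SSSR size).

1

In SMILES, each pair of matching ring-closure digits denotes one ring-closing bond; the number of such bonds equals the number of independent rings.
Ring-closure bonds here: 1.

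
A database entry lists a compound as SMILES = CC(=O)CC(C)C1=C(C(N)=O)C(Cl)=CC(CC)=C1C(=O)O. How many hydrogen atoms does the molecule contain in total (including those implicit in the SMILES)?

Walk through each heavy atom and fill implicit hydrogens from standard valence (C 4, N 3, O 2, S 2, halogen 1):
  atom 1: C, bond orders sum to 1 (valence 4) → 3 H
  atom 2: C, bond orders sum to 4 (valence 4) → 0 H
  atom 3: O, bond orders sum to 2 (valence 2) → 0 H
  atom 4: C, bond orders sum to 2 (valence 4) → 2 H
  atom 5: C, bond orders sum to 3 (valence 4) → 1 H
  atom 6: C, bond orders sum to 1 (valence 4) → 3 H
  atom 7: C, bond orders sum to 4 (valence 4) → 0 H
  atom 8: C, bond orders sum to 4 (valence 4) → 0 H
  atom 9: C, bond orders sum to 4 (valence 4) → 0 H
  atom 10: N, bond orders sum to 1 (valence 3) → 2 H
  atom 11: O, bond orders sum to 2 (valence 2) → 0 H
  atom 12: C, bond orders sum to 4 (valence 4) → 0 H
  atom 13: Cl (halogen, monovalent) → 0 H
  atom 14: C, bond orders sum to 3 (valence 4) → 1 H
  atom 15: C, bond orders sum to 4 (valence 4) → 0 H
  atom 16: C, bond orders sum to 2 (valence 4) → 2 H
  atom 17: C, bond orders sum to 1 (valence 4) → 3 H
  atom 18: C, bond orders sum to 4 (valence 4) → 0 H
  atom 19: C, bond orders sum to 4 (valence 4) → 0 H
  atom 20: O, bond orders sum to 2 (valence 2) → 0 H
  atom 21: O, bond orders sum to 1 (valence 2) → 1 H
Total hydrogens: 18.

18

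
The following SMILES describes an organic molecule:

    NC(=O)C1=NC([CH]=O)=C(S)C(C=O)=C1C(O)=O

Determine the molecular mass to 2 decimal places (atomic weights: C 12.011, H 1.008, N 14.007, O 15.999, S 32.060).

First, the molecular formula is C9H6N2O5S (counting implicit H from valence).
  C: 9 × 12.011 = 108.099
  H: 6 × 1.008 = 6.048
  N: 2 × 14.007 = 28.014
  O: 5 × 15.999 = 79.995
  S: 1 × 32.060 = 32.060
Sum: 9×12.011 + 6×1.008 + 2×14.007 + 5×15.999 + 1×32.060 = 254.216 → 254.22 g/mol.

254.22 g/mol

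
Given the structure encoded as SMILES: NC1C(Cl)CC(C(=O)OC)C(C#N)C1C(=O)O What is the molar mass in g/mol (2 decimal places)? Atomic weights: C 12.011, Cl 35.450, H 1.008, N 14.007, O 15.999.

First, the molecular formula is C10H13ClN2O4 (counting implicit H from valence).
  C: 10 × 12.011 = 120.110
  Cl: 1 × 35.450 = 35.450
  H: 13 × 1.008 = 13.104
  N: 2 × 14.007 = 28.014
  O: 4 × 15.999 = 63.996
Sum: 10×12.011 + 1×35.450 + 13×1.008 + 2×14.007 + 4×15.999 = 260.674 → 260.67 g/mol.

260.67 g/mol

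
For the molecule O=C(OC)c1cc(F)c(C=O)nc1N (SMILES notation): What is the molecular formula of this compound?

C8H7FN2O3

Walk through each heavy atom and fill implicit hydrogens from standard valence (C 4, N 3, O 2, S 2, halogen 1); for lowercase aromatic atoms, an aromatic c carries 1 H when it has two neighbours and 0 H with three, and aromatic n carries 0 H:
  atom 1: O, bond orders sum to 2 (valence 2) → 0 H
  atom 2: C, bond orders sum to 4 (valence 4) → 0 H
  atom 3: O, bond orders sum to 2 (valence 2) → 0 H
  atom 4: C, bond orders sum to 1 (valence 4) → 3 H
  atom 5: aromatic c, 3 neighbours → 0 H
  atom 6: aromatic c, 2 neighbours → 1 H
  atom 7: aromatic c, 3 neighbours → 0 H
  atom 8: F (halogen, monovalent) → 0 H
  atom 9: aromatic c, 3 neighbours → 0 H
  atom 10: C, bond orders sum to 3 (valence 4) → 1 H
  atom 11: O, bond orders sum to 2 (valence 2) → 0 H
  atom 12: aromatic n, 2 neighbours → 0 H
  atom 13: aromatic c, 3 neighbours → 0 H
  atom 14: N, bond orders sum to 1 (valence 3) → 2 H
Totals → C:8, H:7, F:1, N:2, O:3.
In Hill order: C8H7FN2O3.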